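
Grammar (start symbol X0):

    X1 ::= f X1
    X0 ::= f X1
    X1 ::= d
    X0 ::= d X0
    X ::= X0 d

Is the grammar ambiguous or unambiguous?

Unambiguous

Only X0, X1 are reachable from X0; ignoring the rest: The reachable rules are right-linear with at most one rule per (nonterminal, next-terminal) pair. Each input token forces the next rule, so parsing is deterministic.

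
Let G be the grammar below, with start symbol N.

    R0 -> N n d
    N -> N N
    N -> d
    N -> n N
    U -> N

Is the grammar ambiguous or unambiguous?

Witness: d d d

Derivation 1: N ⇒ N N ⇒ N N N ⇒ d N N ⇒ d d N ⇒ d d d
Derivation 2: N ⇒ N N ⇒ d N ⇒ d N N ⇒ d d N ⇒ d d d

Two distinct leftmost derivations for the same string.

Ambiguous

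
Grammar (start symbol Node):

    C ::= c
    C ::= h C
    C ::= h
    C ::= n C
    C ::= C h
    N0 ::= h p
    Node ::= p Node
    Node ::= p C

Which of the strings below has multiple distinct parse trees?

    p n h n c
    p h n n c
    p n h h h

p n h h h

p n h n c: 1 tree
p h n n c: 1 tree
p n h h h: 7 trees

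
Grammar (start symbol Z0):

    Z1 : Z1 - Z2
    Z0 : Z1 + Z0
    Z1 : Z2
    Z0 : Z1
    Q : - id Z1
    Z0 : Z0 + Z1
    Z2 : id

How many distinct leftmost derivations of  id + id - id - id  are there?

Parse trees for id + id - id - id:
  [Z0 [Z1 [Z2 id]] + [Z0 [Z1 [Z1 [Z1 [Z2 id]] - [Z2 id]] - [Z2 id]]]]
  [Z0 [Z0 [Z1 [Z2 id]]] + [Z1 [Z1 [Z1 [Z2 id]] - [Z2 id]] - [Z2 id]]]

2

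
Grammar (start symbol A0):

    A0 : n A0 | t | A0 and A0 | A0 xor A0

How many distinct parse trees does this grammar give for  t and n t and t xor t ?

Parse trees for t and n t and t xor t (showing first 6 of 9):
  [A0 [A0 t] and [A0 n [A0 [A0 t] and [A0 [A0 t] xor [A0 t]]]]]
  [A0 [A0 t] and [A0 n [A0 [A0 [A0 t] and [A0 t]] xor [A0 t]]]]
  [A0 [A0 t] and [A0 [A0 n [A0 t]] and [A0 [A0 t] xor [A0 t]]]]
  [A0 [A0 t] and [A0 [A0 n [A0 [A0 t] and [A0 t]]] xor [A0 t]]]
  [A0 [A0 t] and [A0 [A0 [A0 n [A0 t]] and [A0 t]] xor [A0 t]]]
  [A0 [A0 [A0 t] and [A0 n [A0 t]]] and [A0 [A0 t] xor [A0 t]]]

9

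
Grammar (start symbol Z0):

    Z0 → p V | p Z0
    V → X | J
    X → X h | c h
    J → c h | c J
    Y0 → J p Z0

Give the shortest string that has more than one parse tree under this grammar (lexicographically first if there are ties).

length 3: p c h has 2 parse trees

Two derivations of p c h:
  Z0 ⇒ p V ⇒ p X ⇒ p c h
  Z0 ⇒ p V ⇒ p J ⇒ p c h

p c h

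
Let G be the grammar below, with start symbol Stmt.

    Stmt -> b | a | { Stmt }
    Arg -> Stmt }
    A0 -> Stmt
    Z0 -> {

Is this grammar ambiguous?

(Arg, A0, Z0 are unreachable from Stmt, so their rules don't affect L(Stmt).) Each string is a nest of matched brackets around a single atom. An opening bracket forces the recursive rule; an atom forces the base rule.

Unambiguous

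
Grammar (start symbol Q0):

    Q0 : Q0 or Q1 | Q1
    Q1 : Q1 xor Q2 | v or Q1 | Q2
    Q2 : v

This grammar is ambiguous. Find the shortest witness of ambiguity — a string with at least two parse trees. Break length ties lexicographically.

length 1: no string has ≥2 trees
length 3: v or v has 2 parse trees

Two derivations of v or v:
  Q0 ⇒ Q0 or Q1 ⇒ Q1 or Q1 ⇒ Q2 or Q1 ⇒ v or Q1 ⇒ v or Q2 ⇒ v or v
  Q0 ⇒ Q1 ⇒ v or Q1 ⇒ v or Q2 ⇒ v or v

v or v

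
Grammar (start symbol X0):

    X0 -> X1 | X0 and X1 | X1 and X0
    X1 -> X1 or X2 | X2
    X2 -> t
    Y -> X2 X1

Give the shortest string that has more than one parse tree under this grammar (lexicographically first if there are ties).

length 1: no string has ≥2 trees
length 3: t and t has 2 parse trees

Two derivations of t and t:
  X0 ⇒ X0 and X1 ⇒ X1 and X1 ⇒ X2 and X1 ⇒ t and X1 ⇒ t and X2 ⇒ t and t
  X0 ⇒ X1 and X0 ⇒ X2 and X0 ⇒ t and X0 ⇒ t and X1 ⇒ t and X2 ⇒ t and t

t and t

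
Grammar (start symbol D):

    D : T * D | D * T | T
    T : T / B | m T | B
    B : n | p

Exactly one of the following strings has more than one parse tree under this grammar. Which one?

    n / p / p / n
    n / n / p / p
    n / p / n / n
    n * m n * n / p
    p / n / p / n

n * m n * n / p

n / p / p / n: 1 tree
n / n / p / p: 1 tree
n / p / n / n: 1 tree
n * m n * n / p: 4 trees
p / n / p / n: 1 tree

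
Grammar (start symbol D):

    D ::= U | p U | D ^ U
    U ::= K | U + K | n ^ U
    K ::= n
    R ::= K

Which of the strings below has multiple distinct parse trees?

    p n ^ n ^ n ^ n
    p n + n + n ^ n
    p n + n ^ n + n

p n ^ n ^ n ^ n

p n ^ n ^ n ^ n: 8 trees
p n + n + n ^ n: 1 tree
p n + n ^ n + n: 1 tree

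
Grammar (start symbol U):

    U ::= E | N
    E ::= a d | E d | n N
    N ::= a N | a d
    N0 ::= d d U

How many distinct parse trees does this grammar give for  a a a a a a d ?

1

Parse trees for a a a a a a d:
  [U [N a [N a [N a [N a [N a [N a d]]]]]]]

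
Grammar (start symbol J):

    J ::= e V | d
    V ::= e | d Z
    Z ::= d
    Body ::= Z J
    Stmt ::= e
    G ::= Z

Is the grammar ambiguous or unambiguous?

(Body, Stmt, G are unreachable from J, so their rules don't affect L(J).) The reachable rules are right-linear with at most one rule per (nonterminal, next-terminal) pair. Each input token forces the next rule, so parsing is deterministic.

Unambiguous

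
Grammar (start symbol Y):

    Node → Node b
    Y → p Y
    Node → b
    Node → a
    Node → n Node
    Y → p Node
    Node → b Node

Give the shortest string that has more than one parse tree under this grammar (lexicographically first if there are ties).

p b b

length 2: no string has ≥2 trees
length 3: p b b has 2 parse trees

Two derivations of p b b:
  Y ⇒ p Node ⇒ p Node b ⇒ p b b
  Y ⇒ p Node ⇒ p b Node ⇒ p b b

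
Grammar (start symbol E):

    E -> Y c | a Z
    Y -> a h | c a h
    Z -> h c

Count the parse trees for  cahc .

1

Parse trees for cahc:
  [E [Y c a h] c]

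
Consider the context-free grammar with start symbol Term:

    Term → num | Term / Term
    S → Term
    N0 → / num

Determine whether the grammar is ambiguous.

Ambiguous

Witness: num / num / num

Derivation 1: Term ⇒ Term / Term ⇒ num / Term ⇒ num / Term / Term ⇒ num / num / Term ⇒ num / num / num
Derivation 2: Term ⇒ Term / Term ⇒ Term / Term / Term ⇒ num / Term / Term ⇒ num / num / Term ⇒ num / num / num

Two distinct leftmost derivations for the same string.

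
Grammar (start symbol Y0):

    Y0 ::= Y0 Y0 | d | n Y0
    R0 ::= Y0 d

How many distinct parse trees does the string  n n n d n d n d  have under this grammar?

Parse trees for n n n d n d n d (showing first 6 of 18):
  [Y0 [Y0 n [Y0 n [Y0 n [Y0 d]]]] [Y0 [Y0 n [Y0 d]] [Y0 n [Y0 d]]]]
  [Y0 [Y0 n [Y0 n [Y0 n [Y0 d]]]] [Y0 n [Y0 [Y0 d] [Y0 n [Y0 d]]]]]
  [Y0 [Y0 [Y0 n [Y0 n [Y0 n [Y0 d]]]] [Y0 n [Y0 d]]] [Y0 n [Y0 d]]]
  [Y0 [Y0 n [Y0 [Y0 n [Y0 n [Y0 d]]] [Y0 n [Y0 d]]]] [Y0 n [Y0 d]]]
  [Y0 [Y0 n [Y0 n [Y0 [Y0 n [Y0 d]] [Y0 n [Y0 d]]]]] [Y0 n [Y0 d]]]
  [Y0 [Y0 n [Y0 n [Y0 n [Y0 [Y0 d] [Y0 n [Y0 d]]]]]] [Y0 n [Y0 d]]]

18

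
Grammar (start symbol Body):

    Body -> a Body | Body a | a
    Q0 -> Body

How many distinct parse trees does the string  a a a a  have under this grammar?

Parse trees for a a a a:
  [Body a [Body a [Body a [Body a]]]]
  [Body a [Body a [Body [Body a] a]]]
  [Body a [Body [Body a [Body a]] a]]
  [Body a [Body [Body [Body a] a] a]]
  [Body [Body a [Body a [Body a]]] a]
  [Body [Body a [Body [Body a] a]] a]
  [Body [Body [Body a [Body a]] a] a]
  [Body [Body [Body [Body a] a] a] a]

8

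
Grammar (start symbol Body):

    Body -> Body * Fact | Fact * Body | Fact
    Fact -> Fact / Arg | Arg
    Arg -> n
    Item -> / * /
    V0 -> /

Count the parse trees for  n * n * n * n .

8

Parse trees for n * n * n * n:
  [Body [Body [Body [Body [Fact [Arg n]]] * [Fact [Arg n]]] * [Fact [Arg n]]] * [Fact [Arg n]]]
  [Body [Body [Body [Fact [Arg n]] * [Body [Fact [Arg n]]]] * [Fact [Arg n]]] * [Fact [Arg n]]]
  [Body [Body [Fact [Arg n]] * [Body [Body [Fact [Arg n]]] * [Fact [Arg n]]]] * [Fact [Arg n]]]
  [Body [Body [Fact [Arg n]] * [Body [Fact [Arg n]] * [Body [Fact [Arg n]]]]] * [Fact [Arg n]]]
  [Body [Fact [Arg n]] * [Body [Body [Body [Fact [Arg n]]] * [Fact [Arg n]]] * [Fact [Arg n]]]]
  [Body [Fact [Arg n]] * [Body [Body [Fact [Arg n]] * [Body [Fact [Arg n]]]] * [Fact [Arg n]]]]
  [Body [Fact [Arg n]] * [Body [Fact [Arg n]] * [Body [Body [Fact [Arg n]]] * [Fact [Arg n]]]]]
  [Body [Fact [Arg n]] * [Body [Fact [Arg n]] * [Body [Fact [Arg n]] * [Body [Fact [Arg n]]]]]]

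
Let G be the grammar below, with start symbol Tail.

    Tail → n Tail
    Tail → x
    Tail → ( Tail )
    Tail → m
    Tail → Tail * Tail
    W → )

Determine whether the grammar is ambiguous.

Ambiguous

Witness: n m * m

Derivation 1: Tail ⇒ n Tail ⇒ n Tail * Tail ⇒ n m * Tail ⇒ n m * m
Derivation 2: Tail ⇒ Tail * Tail ⇒ n Tail * Tail ⇒ n m * Tail ⇒ n m * m

Two distinct leftmost derivations for the same string.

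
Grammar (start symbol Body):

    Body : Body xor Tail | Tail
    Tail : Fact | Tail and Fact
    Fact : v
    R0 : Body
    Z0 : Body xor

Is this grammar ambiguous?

Unambiguous

Only Body, Tail, Fact are reachable from Body; ignoring the rest: Body → Body xor Tail | Tail  ;  Tail → Tail and Fact | Fact  — a left-associative chain with Fact at the bottom. Each string factors uniquely by precedence.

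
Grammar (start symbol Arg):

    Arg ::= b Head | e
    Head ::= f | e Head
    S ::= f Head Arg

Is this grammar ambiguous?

(S is unreachable from Arg, so its rules don't affect L(Arg).) Restricted to the reachable nonterminals, every rule has the form A → t or A → t B, and no two rules for the same A share a first terminal. The grammar encodes a DFA — one run per string.

Unambiguous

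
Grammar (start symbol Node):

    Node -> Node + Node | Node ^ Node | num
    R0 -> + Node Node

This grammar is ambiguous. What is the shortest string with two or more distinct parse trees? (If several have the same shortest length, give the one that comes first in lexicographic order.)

num + num + num

length 1: no string has ≥2 trees
length 3: no string has ≥2 trees
length 5: num + num + num has 2 parse trees

Two derivations of num + num + num:
  Node ⇒ Node + Node ⇒ Node + Node + Node ⇒ num + Node + Node ⇒ num + num + Node ⇒ num + num + num
  Node ⇒ Node + Node ⇒ num + Node ⇒ num + Node + Node ⇒ num + num + Node ⇒ num + num + num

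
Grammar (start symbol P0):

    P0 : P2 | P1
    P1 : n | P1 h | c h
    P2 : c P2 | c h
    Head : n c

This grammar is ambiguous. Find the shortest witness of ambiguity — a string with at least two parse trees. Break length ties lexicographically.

c h

length 1: no string has ≥2 trees
length 2: c h has 2 parse trees

Two derivations of c h:
  P0 ⇒ P2 ⇒ c h
  P0 ⇒ P1 ⇒ c h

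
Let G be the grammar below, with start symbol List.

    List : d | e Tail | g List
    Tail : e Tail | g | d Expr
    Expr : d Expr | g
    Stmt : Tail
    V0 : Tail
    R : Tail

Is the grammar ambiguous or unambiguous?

Only List, Tail, Expr are reachable from List; ignoring the rest: Each reachable nonterminal has at most one production per leading terminal, and all productions are right-linear; the derivation is determined token-by-token.

Unambiguous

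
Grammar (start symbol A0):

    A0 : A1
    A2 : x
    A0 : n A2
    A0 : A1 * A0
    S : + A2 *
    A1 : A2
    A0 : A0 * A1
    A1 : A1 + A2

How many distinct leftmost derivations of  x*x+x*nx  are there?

1

Parse trees for x*x+x*nx:
  [A0 [A1 [A2 x]] * [A0 [A1 [A1 [A2 x]] + [A2 x]] * [A0 n [A2 x]]]]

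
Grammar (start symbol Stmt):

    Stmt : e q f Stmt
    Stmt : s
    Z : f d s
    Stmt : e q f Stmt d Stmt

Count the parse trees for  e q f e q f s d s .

2

Parse trees for e q f e q f s d s:
  [Stmt e q f [Stmt e q f [Stmt s] d [Stmt s]]]
  [Stmt e q f [Stmt e q f [Stmt s]] d [Stmt s]]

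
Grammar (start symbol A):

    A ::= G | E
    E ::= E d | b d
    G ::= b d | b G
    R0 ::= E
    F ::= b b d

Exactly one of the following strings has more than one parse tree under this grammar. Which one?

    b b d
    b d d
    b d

b d

b b d: 1 tree
b d d: 1 tree
b d: 2 trees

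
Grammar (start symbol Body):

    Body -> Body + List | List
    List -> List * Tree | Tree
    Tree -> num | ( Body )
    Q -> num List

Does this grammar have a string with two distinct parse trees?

Only Body, List, Tree are reachable from Body; ignoring the rest: Body → Body + List | List  ;  List → List * Tree | Tree  — a left-associative chain with Tree at the bottom. Each string factors uniquely by precedence.

Unambiguous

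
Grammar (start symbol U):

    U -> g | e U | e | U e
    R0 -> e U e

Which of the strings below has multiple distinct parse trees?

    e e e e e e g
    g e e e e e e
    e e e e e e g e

e e e e e e g e

e e e e e e g: 1 tree
g e e e e e e: 1 tree
e e e e e e g e: 7 trees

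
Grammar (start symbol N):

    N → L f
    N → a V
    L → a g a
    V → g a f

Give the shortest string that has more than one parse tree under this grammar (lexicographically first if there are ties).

length 4: a g a f has 2 parse trees

Two derivations of a g a f:
  N ⇒ L f ⇒ a g a f
  N ⇒ a V ⇒ a g a f

a g a f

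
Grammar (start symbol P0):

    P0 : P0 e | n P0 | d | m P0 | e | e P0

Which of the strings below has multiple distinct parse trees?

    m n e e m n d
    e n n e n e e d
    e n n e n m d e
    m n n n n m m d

m n e e m n d: 1 tree
e n n e n e e d: 1 tree
e n n e n m d e: 7 trees
m n n n n m m d: 1 tree

e n n e n m d e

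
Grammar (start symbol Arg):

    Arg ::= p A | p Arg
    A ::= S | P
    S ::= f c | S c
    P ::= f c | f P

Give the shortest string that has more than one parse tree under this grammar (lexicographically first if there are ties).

length 3: p f c has 2 parse trees

Two derivations of p f c:
  Arg ⇒ p A ⇒ p S ⇒ p f c
  Arg ⇒ p A ⇒ p P ⇒ p f c

p f c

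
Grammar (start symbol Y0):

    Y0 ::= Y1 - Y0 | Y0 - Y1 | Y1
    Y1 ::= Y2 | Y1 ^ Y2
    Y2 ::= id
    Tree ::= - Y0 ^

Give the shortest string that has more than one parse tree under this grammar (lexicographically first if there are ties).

id - id

length 1: no string has ≥2 trees
length 3: id - id has 2 parse trees

Two derivations of id - id:
  Y0 ⇒ Y1 - Y0 ⇒ Y2 - Y0 ⇒ id - Y0 ⇒ id - Y1 ⇒ id - Y2 ⇒ id - id
  Y0 ⇒ Y0 - Y1 ⇒ Y1 - Y1 ⇒ Y2 - Y1 ⇒ id - Y1 ⇒ id - Y2 ⇒ id - id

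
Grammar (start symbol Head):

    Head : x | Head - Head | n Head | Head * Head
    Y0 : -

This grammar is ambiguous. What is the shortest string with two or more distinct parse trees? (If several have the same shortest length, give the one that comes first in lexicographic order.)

n x * x

length 1: no string has ≥2 trees
length 2: no string has ≥2 trees
length 3: no string has ≥2 trees
length 4: n x * x has 2 parse trees

Two derivations of n x * x:
  Head ⇒ n Head ⇒ n Head * Head ⇒ n x * Head ⇒ n x * x
  Head ⇒ Head * Head ⇒ n Head * Head ⇒ n x * Head ⇒ n x * x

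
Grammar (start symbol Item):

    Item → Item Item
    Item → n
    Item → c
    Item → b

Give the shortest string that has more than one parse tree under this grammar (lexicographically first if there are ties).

b b b

length 1: no string has ≥2 trees
length 2: no string has ≥2 trees
length 3: b b b has 2 parse trees

Two derivations of b b b:
  Item ⇒ Item Item ⇒ Item Item Item ⇒ b Item Item ⇒ b b Item ⇒ b b b
  Item ⇒ Item Item ⇒ b Item ⇒ b Item Item ⇒ b b Item ⇒ b b b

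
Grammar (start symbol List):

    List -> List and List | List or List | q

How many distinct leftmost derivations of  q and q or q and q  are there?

5

Parse trees for q and q or q and q:
  [List [List q] and [List [List [List q] or [List q]] and [List q]]]
  [List [List q] and [List [List q] or [List [List q] and [List q]]]]
  [List [List [List q] and [List [List q] or [List q]]] and [List q]]
  [List [List [List [List q] and [List q]] or [List q]] and [List q]]
  [List [List [List q] and [List q]] or [List [List q] and [List q]]]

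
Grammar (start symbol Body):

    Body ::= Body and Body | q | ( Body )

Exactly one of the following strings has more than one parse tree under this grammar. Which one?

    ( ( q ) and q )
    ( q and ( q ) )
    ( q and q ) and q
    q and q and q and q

q and q and q and q

( ( q ) and q ): 1 tree
( q and ( q ) ): 1 tree
( q and q ) and q: 1 tree
q and q and q and q: 5 trees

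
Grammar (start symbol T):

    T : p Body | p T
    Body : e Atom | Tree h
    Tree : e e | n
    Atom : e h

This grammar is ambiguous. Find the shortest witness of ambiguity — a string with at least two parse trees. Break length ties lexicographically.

p e e h

length 3: no string has ≥2 trees
length 4: p e e h has 2 parse trees

Two derivations of p e e h:
  T ⇒ p Body ⇒ p e Atom ⇒ p e e h
  T ⇒ p Body ⇒ p Tree h ⇒ p e e h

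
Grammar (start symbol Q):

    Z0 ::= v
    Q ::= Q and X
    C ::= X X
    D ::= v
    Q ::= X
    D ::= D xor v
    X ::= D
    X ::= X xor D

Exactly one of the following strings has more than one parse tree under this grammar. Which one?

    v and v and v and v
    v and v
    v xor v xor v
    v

v xor v xor v

v and v and v and v: 1 tree
v and v: 1 tree
v xor v xor v: 4 trees
v: 1 tree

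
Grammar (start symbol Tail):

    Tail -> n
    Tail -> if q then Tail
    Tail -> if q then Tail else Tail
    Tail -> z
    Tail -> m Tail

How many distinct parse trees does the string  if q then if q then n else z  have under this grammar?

Parse trees for if q then if q then n else z:
  [Tail if q then [Tail if q then [Tail n] else [Tail z]]]
  [Tail if q then [Tail if q then [Tail n]] else [Tail z]]

2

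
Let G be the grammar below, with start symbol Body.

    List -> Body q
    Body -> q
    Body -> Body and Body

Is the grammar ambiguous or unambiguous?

Ambiguous

Witness: q and q and q

Derivation 1: Body ⇒ Body and Body ⇒ q and Body ⇒ q and Body and Body ⇒ q and q and Body ⇒ q and q and q
Derivation 2: Body ⇒ Body and Body ⇒ Body and Body and Body ⇒ q and Body and Body ⇒ q and q and Body ⇒ q and q and q

Two distinct leftmost derivations for the same string.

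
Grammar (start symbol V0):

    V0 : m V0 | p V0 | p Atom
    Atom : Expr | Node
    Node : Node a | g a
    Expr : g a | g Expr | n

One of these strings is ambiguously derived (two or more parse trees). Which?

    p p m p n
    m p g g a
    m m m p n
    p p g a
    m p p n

p p m p n: 1 tree
m p g g a: 1 tree
m m m p n: 1 tree
p p g a: 2 trees
m p p n: 1 tree

p p g a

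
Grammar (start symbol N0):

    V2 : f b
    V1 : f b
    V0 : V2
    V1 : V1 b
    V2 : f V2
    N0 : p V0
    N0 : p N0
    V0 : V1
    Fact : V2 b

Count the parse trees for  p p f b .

2

Parse trees for p p f b:
  [N0 p [N0 p [V0 [V2 f b]]]]
  [N0 p [N0 p [V0 [V1 f b]]]]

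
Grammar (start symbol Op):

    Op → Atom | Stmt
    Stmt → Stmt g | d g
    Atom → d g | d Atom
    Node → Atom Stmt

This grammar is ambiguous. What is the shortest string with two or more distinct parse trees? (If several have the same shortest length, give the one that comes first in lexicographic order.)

length 2: d g has 2 parse trees

Two derivations of d g:
  Op ⇒ Atom ⇒ d g
  Op ⇒ Stmt ⇒ d g

d g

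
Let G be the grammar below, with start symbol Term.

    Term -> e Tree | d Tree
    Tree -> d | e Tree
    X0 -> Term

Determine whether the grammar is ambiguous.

Unambiguous

Only Term, Tree are reachable from Term; ignoring the rest: The reachable rules are right-linear with at most one rule per (nonterminal, next-terminal) pair. Each input token forces the next rule, so parsing is deterministic.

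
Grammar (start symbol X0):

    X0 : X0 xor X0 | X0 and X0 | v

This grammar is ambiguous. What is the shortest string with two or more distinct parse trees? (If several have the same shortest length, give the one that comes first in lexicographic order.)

v and v and v

length 1: no string has ≥2 trees
length 3: no string has ≥2 trees
length 5: v and v and v has 2 parse trees

Two derivations of v and v and v:
  X0 ⇒ X0 and X0 ⇒ X0 and X0 and X0 ⇒ v and X0 and X0 ⇒ v and v and X0 ⇒ v and v and v
  X0 ⇒ X0 and X0 ⇒ v and X0 ⇒ v and X0 and X0 ⇒ v and v and X0 ⇒ v and v and v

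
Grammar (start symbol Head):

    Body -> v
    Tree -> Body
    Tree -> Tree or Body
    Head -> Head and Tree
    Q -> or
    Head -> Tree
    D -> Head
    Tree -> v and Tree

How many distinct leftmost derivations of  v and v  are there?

2

Parse trees for v and v:
  [Head [Head [Tree [Body v]]] and [Tree [Body v]]]
  [Head [Tree v and [Tree [Body v]]]]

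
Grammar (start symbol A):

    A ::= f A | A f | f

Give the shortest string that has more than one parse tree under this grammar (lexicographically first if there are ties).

length 1: no string has ≥2 trees
length 2: f f has 2 parse trees

Two derivations of f f:
  A ⇒ f A ⇒ f f
  A ⇒ A f ⇒ f f

f f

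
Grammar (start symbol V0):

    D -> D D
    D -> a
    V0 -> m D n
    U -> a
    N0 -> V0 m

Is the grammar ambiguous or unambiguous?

Ambiguous

Witness: m a a a n

Derivation 1: V0 ⇒ m D n ⇒ m D D n ⇒ m D D D n ⇒ m a D D n ⇒ m a a D n ⇒ m a a a n
Derivation 2: V0 ⇒ m D n ⇒ m D D n ⇒ m a D n ⇒ m a D D n ⇒ m a a D n ⇒ m a a a n

Two distinct leftmost derivations for the same string.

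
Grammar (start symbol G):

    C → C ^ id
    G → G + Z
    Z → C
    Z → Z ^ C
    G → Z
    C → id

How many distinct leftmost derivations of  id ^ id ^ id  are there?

Parse trees for id ^ id ^ id:
  [G [Z [C [C [C id] ^ id] ^ id]]]
  [G [Z [Z [C id]] ^ [C [C id] ^ id]]]
  [G [Z [Z [C [C id] ^ id]] ^ [C id]]]
  [G [Z [Z [Z [C id]] ^ [C id]] ^ [C id]]]

4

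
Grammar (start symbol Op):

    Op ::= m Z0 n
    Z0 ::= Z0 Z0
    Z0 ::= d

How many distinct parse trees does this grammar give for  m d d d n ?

2

Parse trees for m d d d n:
  [Op m [Z0 [Z0 d] [Z0 [Z0 d] [Z0 d]]] n]
  [Op m [Z0 [Z0 [Z0 d] [Z0 d]] [Z0 d]] n]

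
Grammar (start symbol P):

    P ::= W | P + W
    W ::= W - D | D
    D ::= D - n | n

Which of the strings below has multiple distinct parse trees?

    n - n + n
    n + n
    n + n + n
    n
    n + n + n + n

n - n + n: 2 trees
n + n: 1 tree
n + n + n: 1 tree
n: 1 tree
n + n + n + n: 1 tree

n - n + n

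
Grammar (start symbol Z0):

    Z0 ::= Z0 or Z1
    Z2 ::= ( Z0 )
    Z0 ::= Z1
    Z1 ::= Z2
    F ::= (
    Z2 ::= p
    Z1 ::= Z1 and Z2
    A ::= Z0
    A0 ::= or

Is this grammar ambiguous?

Only Z0, Z1, Z2 are reachable from Z0; ignoring the rest: The grammar is stratified — Z0 handles 'or' (left-recursive), Z1 handles 'and', Z2 atoms. Each operator has a fixed associativity and precedence level, so every string has one parse.

Unambiguous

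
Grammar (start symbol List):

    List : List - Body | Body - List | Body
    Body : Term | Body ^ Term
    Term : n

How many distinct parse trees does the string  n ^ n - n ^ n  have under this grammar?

2

Parse trees for n ^ n - n ^ n:
  [List [List [Body [Body [Term n]] ^ [Term n]]] - [Body [Body [Term n]] ^ [Term n]]]
  [List [Body [Body [Term n]] ^ [Term n]] - [List [Body [Body [Term n]] ^ [Term n]]]]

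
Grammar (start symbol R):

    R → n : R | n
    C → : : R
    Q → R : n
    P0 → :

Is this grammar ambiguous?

Unambiguous

Only R is reachable from R; ignoring the rest: The reachable grammar is A → atom sep A | atom. Each atom is followed by either the separator (recurse) or end-of-string (stop) — no choice point.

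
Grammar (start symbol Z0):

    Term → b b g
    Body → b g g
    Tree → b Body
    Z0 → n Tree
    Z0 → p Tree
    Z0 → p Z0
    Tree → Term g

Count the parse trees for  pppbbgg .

2

Parse trees for pppbbgg:
  [Z0 p [Z0 p [Z0 p [Tree b [Body b g g]]]]]
  [Z0 p [Z0 p [Z0 p [Tree [Term b b g] g]]]]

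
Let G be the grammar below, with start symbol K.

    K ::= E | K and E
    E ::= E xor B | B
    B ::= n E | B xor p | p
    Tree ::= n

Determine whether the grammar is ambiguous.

Ambiguous

Witness: p xor p

Derivation 1: K ⇒ E ⇒ E xor B ⇒ B xor B ⇒ p xor B ⇒ p xor p
Derivation 2: K ⇒ E ⇒ B ⇒ B xor p ⇒ p xor p

Two distinct leftmost derivations for the same string.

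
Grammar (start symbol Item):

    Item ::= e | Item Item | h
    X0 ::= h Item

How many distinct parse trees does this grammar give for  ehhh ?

Parse trees for ehhh:
  [Item [Item e] [Item [Item h] [Item [Item h] [Item h]]]]
  [Item [Item e] [Item [Item [Item h] [Item h]] [Item h]]]
  [Item [Item [Item e] [Item h]] [Item [Item h] [Item h]]]
  [Item [Item [Item e] [Item [Item h] [Item h]]] [Item h]]
  [Item [Item [Item [Item e] [Item h]] [Item h]] [Item h]]

5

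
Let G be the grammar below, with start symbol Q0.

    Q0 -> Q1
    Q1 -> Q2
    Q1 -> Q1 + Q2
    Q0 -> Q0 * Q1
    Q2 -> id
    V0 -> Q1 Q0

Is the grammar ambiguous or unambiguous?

Only Q0, Q1, Q2 are reachable from Q0; ignoring the rest: Q0 → Q0 * Q1 | Q1  ;  Q1 → Q1 + Q2 | Q2  — a left-associative chain with Q2 at the bottom. Each string factors uniquely by precedence.

Unambiguous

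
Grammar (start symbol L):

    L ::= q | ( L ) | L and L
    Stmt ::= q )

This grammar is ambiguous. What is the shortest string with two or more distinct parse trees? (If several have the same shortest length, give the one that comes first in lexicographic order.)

length 1: no string has ≥2 trees
length 3: no string has ≥2 trees
length 5: q and q and q has 2 parse trees

Two derivations of q and q and q:
  L ⇒ L and L ⇒ q and L ⇒ q and L and L ⇒ q and q and L ⇒ q and q and q
  L ⇒ L and L ⇒ L and L and L ⇒ q and L and L ⇒ q and q and L ⇒ q and q and q

q and q and q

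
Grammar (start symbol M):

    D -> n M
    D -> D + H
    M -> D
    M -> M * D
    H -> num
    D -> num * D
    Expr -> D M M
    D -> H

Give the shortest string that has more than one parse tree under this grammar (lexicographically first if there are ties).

num * num

length 1: no string has ≥2 trees
length 2: no string has ≥2 trees
length 3: num * num has 2 parse trees

Two derivations of num * num:
  M ⇒ D ⇒ num * D ⇒ num * H ⇒ num * num
  M ⇒ M * D ⇒ D * D ⇒ H * D ⇒ num * D ⇒ num * H ⇒ num * num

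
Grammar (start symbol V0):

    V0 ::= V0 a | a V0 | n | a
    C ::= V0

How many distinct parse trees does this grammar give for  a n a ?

2

Parse trees for a n a:
  [V0 [V0 a [V0 n]] a]
  [V0 a [V0 [V0 n] a]]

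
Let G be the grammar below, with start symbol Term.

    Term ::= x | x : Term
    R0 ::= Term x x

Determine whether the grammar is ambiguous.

Unambiguous

Only Term is reachable from Term; ignoring the rest: The reachable grammar is A → atom sep A | atom. Each atom is followed by either the separator (recurse) or end-of-string (stop) — no choice point.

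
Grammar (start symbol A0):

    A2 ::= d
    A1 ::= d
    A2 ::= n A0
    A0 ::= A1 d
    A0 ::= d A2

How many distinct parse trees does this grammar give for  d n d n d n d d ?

Parse trees for d n d n d n d d:
  [A0 d [A2 n [A0 d [A2 n [A0 d [A2 n [A0 [A1 d] d]]]]]]]
  [A0 d [A2 n [A0 d [A2 n [A0 d [A2 n [A0 d [A2 d]]]]]]]]

2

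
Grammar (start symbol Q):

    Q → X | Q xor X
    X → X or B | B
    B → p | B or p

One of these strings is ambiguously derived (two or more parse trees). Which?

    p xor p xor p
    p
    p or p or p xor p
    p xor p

p or p or p xor p

p xor p xor p: 1 tree
p: 1 tree
p or p or p xor p: 4 trees
p xor p: 1 tree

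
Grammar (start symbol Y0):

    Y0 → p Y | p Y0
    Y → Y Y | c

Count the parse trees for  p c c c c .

Parse trees for p c c c c:
  [Y0 p [Y [Y c] [Y [Y c] [Y [Y c] [Y c]]]]]
  [Y0 p [Y [Y c] [Y [Y [Y c] [Y c]] [Y c]]]]
  [Y0 p [Y [Y [Y c] [Y c]] [Y [Y c] [Y c]]]]
  [Y0 p [Y [Y [Y c] [Y [Y c] [Y c]]] [Y c]]]
  [Y0 p [Y [Y [Y [Y c] [Y c]] [Y c]] [Y c]]]

5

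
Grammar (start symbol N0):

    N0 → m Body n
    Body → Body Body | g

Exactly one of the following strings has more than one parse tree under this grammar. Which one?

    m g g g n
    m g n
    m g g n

m g g g n

m g g g n: 2 trees
m g n: 1 tree
m g g n: 1 tree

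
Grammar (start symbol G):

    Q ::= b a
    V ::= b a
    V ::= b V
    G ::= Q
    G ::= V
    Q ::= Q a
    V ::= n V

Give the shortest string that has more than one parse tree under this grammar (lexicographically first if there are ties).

b a

length 2: b a has 2 parse trees

Two derivations of b a:
  G ⇒ Q ⇒ b a
  G ⇒ V ⇒ b a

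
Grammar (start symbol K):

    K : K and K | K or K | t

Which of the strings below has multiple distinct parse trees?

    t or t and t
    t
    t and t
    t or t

t or t and t

t or t and t: 2 trees
t: 1 tree
t and t: 1 tree
t or t: 1 tree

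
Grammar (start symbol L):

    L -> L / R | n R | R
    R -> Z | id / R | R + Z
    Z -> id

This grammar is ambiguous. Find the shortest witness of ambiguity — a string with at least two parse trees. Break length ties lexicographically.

length 1: no string has ≥2 trees
length 2: no string has ≥2 trees
length 3: id / id has 2 parse trees

Two derivations of id / id:
  L ⇒ L / R ⇒ R / R ⇒ Z / R ⇒ id / R ⇒ id / Z ⇒ id / id
  L ⇒ R ⇒ id / R ⇒ id / Z ⇒ id / id

id / id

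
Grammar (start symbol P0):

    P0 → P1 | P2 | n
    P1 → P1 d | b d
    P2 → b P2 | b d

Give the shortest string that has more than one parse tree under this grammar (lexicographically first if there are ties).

length 1: no string has ≥2 trees
length 2: b d has 2 parse trees

Two derivations of b d:
  P0 ⇒ P1 ⇒ b d
  P0 ⇒ P2 ⇒ b d

b d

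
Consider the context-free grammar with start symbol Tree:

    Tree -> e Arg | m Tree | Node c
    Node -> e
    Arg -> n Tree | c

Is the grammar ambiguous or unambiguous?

Ambiguous

Witness: e c

Derivation 1: Tree ⇒ e Arg ⇒ e c
Derivation 2: Tree ⇒ Node c ⇒ e c

Two distinct leftmost derivations for the same string.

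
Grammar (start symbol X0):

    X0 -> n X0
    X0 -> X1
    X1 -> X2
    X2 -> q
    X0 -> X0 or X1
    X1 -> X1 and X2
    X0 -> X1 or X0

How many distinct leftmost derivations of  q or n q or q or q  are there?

Parse trees for q or n q or q or q (showing first 6 of 11):
  [X0 [X0 [X0 [X1 [X2 q]] or [X0 n [X0 [X1 [X2 q]]]]] or [X1 [X2 q]]] or [X1 [X2 q]]]
  [X0 [X0 [X1 [X2 q]] or [X0 n [X0 [X0 [X1 [X2 q]]] or [X1 [X2 q]]]]] or [X1 [X2 q]]]
  [X0 [X0 [X1 [X2 q]] or [X0 n [X0 [X1 [X2 q]] or [X0 [X1 [X2 q]]]]]] or [X1 [X2 q]]]
  [X0 [X0 [X1 [X2 q]] or [X0 [X0 n [X0 [X1 [X2 q]]]] or [X1 [X2 q]]]] or [X1 [X2 q]]]
  [X0 [X1 [X2 q]] or [X0 n [X0 [X0 [X0 [X1 [X2 q]]] or [X1 [X2 q]]] or [X1 [X2 q]]]]]
  [X0 [X1 [X2 q]] or [X0 n [X0 [X0 [X1 [X2 q]] or [X0 [X1 [X2 q]]]] or [X1 [X2 q]]]]]

11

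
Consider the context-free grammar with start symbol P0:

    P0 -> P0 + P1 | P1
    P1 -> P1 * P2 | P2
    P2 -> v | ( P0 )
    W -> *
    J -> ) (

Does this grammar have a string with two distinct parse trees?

Unambiguous

(W, J are unreachable from P0, so their rules don't affect L(P0).) This is a standard precedence ladder (P0 over P1 over P2), with each level left-recursive on its own operator ('+' at P0, '*' at P1). That structure is LR(1), hence unambiguous.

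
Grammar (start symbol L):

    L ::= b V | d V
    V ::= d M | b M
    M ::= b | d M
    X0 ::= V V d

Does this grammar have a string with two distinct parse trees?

Unambiguous

Only L, V, M are reachable from L; ignoring the rest: The reachable rules are right-linear with at most one rule per (nonterminal, next-terminal) pair. Each input token forces the next rule, so parsing is deterministic.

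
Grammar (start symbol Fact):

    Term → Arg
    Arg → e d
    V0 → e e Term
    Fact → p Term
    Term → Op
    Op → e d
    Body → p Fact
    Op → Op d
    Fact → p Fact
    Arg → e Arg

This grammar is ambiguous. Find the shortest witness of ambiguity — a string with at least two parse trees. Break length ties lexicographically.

p e d

length 3: p e d has 2 parse trees

Two derivations of p e d:
  Fact ⇒ p Term ⇒ p Arg ⇒ p e d
  Fact ⇒ p Term ⇒ p Op ⇒ p e d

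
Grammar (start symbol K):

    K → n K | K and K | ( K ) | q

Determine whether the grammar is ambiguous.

Witness: n q and q

Derivation 1: K ⇒ n K ⇒ n K and K ⇒ n q and K ⇒ n q and q
Derivation 2: K ⇒ K and K ⇒ n K and K ⇒ n q and K ⇒ n q and q

Two distinct leftmost derivations for the same string.

Ambiguous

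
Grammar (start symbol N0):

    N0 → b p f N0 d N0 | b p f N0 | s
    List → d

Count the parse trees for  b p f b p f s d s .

2

Parse trees for b p f b p f s d s:
  [N0 b p f [N0 b p f [N0 s]] d [N0 s]]
  [N0 b p f [N0 b p f [N0 s] d [N0 s]]]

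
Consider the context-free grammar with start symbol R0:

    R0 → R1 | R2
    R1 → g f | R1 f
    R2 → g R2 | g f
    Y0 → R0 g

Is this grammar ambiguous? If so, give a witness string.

Witness: g f

Derivation 1: R0 ⇒ R1 ⇒ g f
Derivation 2: R0 ⇒ R2 ⇒ g f

Two distinct leftmost derivations for the same string.

Ambiguous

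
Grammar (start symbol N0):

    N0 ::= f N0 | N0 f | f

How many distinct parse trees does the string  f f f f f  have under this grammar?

Parse trees for f f f f f (showing first 6 of 16):
  [N0 f [N0 f [N0 f [N0 f [N0 f]]]]]
  [N0 f [N0 f [N0 f [N0 [N0 f] f]]]]
  [N0 f [N0 f [N0 [N0 f [N0 f]] f]]]
  [N0 f [N0 f [N0 [N0 [N0 f] f] f]]]
  [N0 f [N0 [N0 f [N0 f [N0 f]]] f]]
  [N0 f [N0 [N0 f [N0 [N0 f] f]] f]]

16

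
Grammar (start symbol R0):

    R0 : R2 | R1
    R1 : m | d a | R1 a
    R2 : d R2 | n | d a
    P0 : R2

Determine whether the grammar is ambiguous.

Ambiguous

Witness: d a

Derivation 1: R0 ⇒ R2 ⇒ d a
Derivation 2: R0 ⇒ R1 ⇒ d a

Two distinct leftmost derivations for the same string.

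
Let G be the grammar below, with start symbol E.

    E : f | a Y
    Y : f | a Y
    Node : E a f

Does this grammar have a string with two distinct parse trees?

Only E, Y are reachable from E; ignoring the rest: The reachable rules are right-linear with at most one rule per (nonterminal, next-terminal) pair. Each input token forces the next rule, so parsing is deterministic.

Unambiguous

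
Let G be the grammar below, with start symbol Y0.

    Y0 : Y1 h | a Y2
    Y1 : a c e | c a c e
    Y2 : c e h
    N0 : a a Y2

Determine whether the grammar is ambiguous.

Ambiguous

Witness: a c e h

Derivation 1: Y0 ⇒ Y1 h ⇒ a c e h
Derivation 2: Y0 ⇒ a Y2 ⇒ a c e h

Two distinct leftmost derivations for the same string.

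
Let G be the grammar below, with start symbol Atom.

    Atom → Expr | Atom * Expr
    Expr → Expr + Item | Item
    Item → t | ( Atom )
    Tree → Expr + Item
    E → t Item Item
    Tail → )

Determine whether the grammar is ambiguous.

(Tree, E, Tail are unreachable from Atom, so their rules don't affect L(Atom).) Atom → Atom * Expr | Expr  ;  Expr → Expr + Item | Item  — a left-associative chain with Item at the bottom. Each string factors uniquely by precedence.

Unambiguous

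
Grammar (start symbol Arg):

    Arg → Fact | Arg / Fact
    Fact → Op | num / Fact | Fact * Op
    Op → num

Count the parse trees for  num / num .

2

Parse trees for num / num:
  [Arg [Fact num / [Fact [Op num]]]]
  [Arg [Arg [Fact [Op num]]] / [Fact [Op num]]]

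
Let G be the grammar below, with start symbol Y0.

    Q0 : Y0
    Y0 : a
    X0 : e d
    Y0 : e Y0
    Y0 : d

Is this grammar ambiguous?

(Q0, X0 are unreachable from Y0, so their rules don't affect L(Y0).) Restricted to the reachable nonterminals, every rule has the form A → t or A → t B, and no two rules for the same A share a first terminal. The grammar encodes a DFA — one run per string.

Unambiguous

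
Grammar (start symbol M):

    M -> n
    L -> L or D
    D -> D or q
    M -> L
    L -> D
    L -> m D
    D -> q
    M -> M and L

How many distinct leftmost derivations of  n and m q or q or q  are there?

Parse trees for n and m q or q or q:
  [M [M n] and [L [L m [D q]] or [D [D q] or q]]]
  [M [M n] and [L [L [L m [D q]] or [D q]] or [D q]]]
  [M [M n] and [L [L m [D [D q] or q]] or [D q]]]
  [M [M n] and [L m [D [D [D q] or q] or q]]]

4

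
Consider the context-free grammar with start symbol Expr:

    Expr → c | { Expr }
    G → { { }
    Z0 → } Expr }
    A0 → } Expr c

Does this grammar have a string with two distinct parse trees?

Only Expr is reachable from Expr; ignoring the rest: L(Expr) is { openⁿ atom closeⁿ : n ≥ 0 }. The bracket depth fixes n, and the derivation is forced at every step.

Unambiguous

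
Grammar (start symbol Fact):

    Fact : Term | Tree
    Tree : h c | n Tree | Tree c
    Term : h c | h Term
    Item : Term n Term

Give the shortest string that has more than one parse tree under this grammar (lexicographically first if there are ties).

h c

length 2: h c has 2 parse trees

Two derivations of h c:
  Fact ⇒ Term ⇒ h c
  Fact ⇒ Tree ⇒ h c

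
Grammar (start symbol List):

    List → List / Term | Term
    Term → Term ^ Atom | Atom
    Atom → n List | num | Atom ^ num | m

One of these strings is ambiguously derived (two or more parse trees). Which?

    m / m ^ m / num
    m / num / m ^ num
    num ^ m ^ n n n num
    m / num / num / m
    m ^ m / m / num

m / num / m ^ num

m / m ^ m / num: 1 tree
m / num / m ^ num: 2 trees
num ^ m ^ n n n num: 1 tree
m / num / num / m: 1 tree
m ^ m / m / num: 1 tree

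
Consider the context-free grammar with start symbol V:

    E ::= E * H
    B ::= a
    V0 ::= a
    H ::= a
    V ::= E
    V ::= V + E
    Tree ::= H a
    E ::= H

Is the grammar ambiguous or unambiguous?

(V0, B, Tree are unreachable from V, so their rules don't affect L(V).) V → V + E | E  ;  E → E * H | H  — a left-associative chain with H at the bottom. Each string factors uniquely by precedence.

Unambiguous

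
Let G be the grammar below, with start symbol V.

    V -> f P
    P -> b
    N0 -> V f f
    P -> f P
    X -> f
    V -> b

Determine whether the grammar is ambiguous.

(N0, X are unreachable from V, so their rules don't affect L(V).) The reachable rules are right-linear with at most one rule per (nonterminal, next-terminal) pair. Each input token forces the next rule, so parsing is deterministic.

Unambiguous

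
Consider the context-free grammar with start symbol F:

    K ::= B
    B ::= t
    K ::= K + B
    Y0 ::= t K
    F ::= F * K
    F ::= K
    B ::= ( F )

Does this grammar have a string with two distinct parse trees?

Unambiguous

Only F, K, B are reachable from F; ignoring the rest: F → F * K | K  ;  K → K + B | B  — a left-associative chain with B at the bottom. Each string factors uniquely by precedence.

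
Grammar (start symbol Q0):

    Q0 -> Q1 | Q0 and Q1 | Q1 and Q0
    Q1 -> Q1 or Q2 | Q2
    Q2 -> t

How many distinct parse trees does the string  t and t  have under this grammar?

2

Parse trees for t and t:
  [Q0 [Q0 [Q1 [Q2 t]]] and [Q1 [Q2 t]]]
  [Q0 [Q1 [Q2 t]] and [Q0 [Q1 [Q2 t]]]]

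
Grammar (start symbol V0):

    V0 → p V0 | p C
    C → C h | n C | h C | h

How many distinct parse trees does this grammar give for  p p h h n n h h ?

6

Parse trees for p p h h n n h h:
  [V0 p [V0 p [C [C h [C h [C n [C n [C h]]]]] h]]]
  [V0 p [V0 p [C h [C [C h [C n [C n [C h]]]] h]]]]
  [V0 p [V0 p [C h [C h [C [C n [C n [C h]]] h]]]]]
  [V0 p [V0 p [C h [C h [C n [C [C n [C h]] h]]]]]]
  [V0 p [V0 p [C h [C h [C n [C n [C [C h] h]]]]]]]
  [V0 p [V0 p [C h [C h [C n [C n [C h [C h]]]]]]]]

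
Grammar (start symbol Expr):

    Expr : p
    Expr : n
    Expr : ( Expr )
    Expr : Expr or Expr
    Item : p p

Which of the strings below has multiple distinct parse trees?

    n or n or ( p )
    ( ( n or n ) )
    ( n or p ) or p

n or n or ( p ): 2 trees
( ( n or n ) ): 1 tree
( n or p ) or p: 1 tree

n or n or ( p )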